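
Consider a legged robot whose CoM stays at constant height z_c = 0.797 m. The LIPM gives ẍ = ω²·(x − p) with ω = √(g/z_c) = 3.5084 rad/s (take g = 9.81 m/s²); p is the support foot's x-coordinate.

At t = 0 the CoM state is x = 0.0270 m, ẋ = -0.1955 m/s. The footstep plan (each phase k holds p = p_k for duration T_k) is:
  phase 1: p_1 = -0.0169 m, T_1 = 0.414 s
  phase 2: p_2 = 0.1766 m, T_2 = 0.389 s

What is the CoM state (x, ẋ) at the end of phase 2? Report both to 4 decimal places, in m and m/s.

phase 1: p=-0.0169, T=0.414, ωT=1.452478, cosh=2.253840, sinh=2.019850; start (x,ẋ)=(0.027000, -0.195500) → end (x,ẋ)=(-0.030509, -0.129531)
phase 2: p=0.1766, T=0.389, ωT=1.364768, cosh=2.085127, sinh=1.829687; start (x,ẋ)=(-0.030509, -0.129531) → end (x,ẋ)=(-0.322802, -1.599580)

x = -0.3228, ẋ = -1.5996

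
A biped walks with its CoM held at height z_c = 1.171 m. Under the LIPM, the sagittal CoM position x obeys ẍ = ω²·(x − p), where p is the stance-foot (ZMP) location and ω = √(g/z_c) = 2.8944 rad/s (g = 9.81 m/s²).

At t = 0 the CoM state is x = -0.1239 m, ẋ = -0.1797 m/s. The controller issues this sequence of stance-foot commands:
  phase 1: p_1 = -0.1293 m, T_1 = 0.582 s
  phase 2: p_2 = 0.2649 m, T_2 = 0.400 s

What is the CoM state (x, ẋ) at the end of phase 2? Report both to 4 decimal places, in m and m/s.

phase 1: p=-0.1293, T=0.582, ωT=1.684541, cosh=2.787752, sinh=2.602223; start (x,ẋ)=(-0.123900, -0.179700) → end (x,ẋ)=(-0.275806, -0.460287)
phase 2: p=0.2649, T=0.400, ωT=1.157760, cosh=1.748492, sinh=1.434303; start (x,ẋ)=(-0.275806, -0.460287) → end (x,ẋ)=(-0.908613, -3.049522)

x = -0.9086, ẋ = -3.0495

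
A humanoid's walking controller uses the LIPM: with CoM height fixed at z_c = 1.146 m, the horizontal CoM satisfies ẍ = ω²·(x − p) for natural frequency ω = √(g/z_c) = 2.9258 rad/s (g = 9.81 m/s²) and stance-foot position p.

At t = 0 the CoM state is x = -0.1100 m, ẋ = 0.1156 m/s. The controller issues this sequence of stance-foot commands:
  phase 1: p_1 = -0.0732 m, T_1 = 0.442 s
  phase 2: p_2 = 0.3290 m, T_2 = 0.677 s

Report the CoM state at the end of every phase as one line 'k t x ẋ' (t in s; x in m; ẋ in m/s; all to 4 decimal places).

1 0.4420 -0.0787 0.0451
2 1.1190 -1.1220 -4.0746

phase 1: p=-0.0732, T=0.442, ωT=1.293204, cosh=1.959417, sinh=1.685026; start (x,ẋ)=(-0.110000, 0.115600) → end (x,ẋ)=(-0.078730, 0.045083)
phase 2: p=0.3290, T=0.677, ωT=1.980767, cosh=3.693130, sinh=3.555167; start (x,ẋ)=(-0.078730, 0.045083) → end (x,ẋ)=(-1.122020, -4.074594)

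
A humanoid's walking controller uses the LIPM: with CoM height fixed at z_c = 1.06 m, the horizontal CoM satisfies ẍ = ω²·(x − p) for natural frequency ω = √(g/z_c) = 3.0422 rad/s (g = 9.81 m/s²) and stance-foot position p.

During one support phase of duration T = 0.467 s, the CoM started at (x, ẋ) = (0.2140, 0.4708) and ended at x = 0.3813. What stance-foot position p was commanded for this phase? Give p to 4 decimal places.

p = 0.3268

ωT = 3.0422·0.467 = 1.420707; cosh(ωT) = 2.190796, sinh(ωT) = 1.949252
x(T) = p + (x₀−p)·cosh(ωT) + (ẋ₀/ω)·sinh(ωT) ⇒ p·(1 − cosh) = x(T) − x₀·cosh − (ẋ₀/ω)·sinh
numerator   = 0.3813 − (0.2140)·2.190796 − (0.4708/3.0422)·1.949252 = -0.389190
denominator = 1 − 2.190796 = -1.190796
p = -0.389190 / -1.190796 = 0.3268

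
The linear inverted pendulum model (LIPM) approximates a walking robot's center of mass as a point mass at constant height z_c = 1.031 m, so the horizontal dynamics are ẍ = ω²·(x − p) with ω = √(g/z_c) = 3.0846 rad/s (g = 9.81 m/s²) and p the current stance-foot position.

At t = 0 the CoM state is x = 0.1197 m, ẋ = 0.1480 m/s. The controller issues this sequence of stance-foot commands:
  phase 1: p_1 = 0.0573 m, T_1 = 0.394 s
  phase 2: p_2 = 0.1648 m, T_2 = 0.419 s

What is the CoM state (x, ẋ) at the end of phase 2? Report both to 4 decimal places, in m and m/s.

phase 1: p=0.0573, T=0.394, ωT=1.215332, cosh=1.834013, sinh=1.537402; start (x,ẋ)=(0.119700, 0.148000) → end (x,ẋ)=(0.245507, 0.567351)
phase 2: p=0.1648, T=0.419, ωT=1.292447, cosh=1.958143, sinh=1.683545; start (x,ẋ)=(0.245507, 0.567351) → end (x,ẋ)=(0.632492, 1.530074)

x = 0.6325, ẋ = 1.5301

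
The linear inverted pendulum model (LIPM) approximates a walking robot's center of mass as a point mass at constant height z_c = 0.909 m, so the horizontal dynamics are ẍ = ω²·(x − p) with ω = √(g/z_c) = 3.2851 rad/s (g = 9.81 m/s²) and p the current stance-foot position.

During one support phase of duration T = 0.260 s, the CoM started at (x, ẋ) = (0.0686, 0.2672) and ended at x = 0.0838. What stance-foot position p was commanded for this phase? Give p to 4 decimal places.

p = 0.2313

ωT = 3.2851·0.260 = 0.854126; cosh(ωT) = 1.387488, sinh(ωT) = 0.961833
x(T) = p + (x₀−p)·cosh(ωT) + (ẋ₀/ω)·sinh(ωT) ⇒ p·(1 − cosh) = x(T) − x₀·cosh − (ẋ₀/ω)·sinh
numerator   = 0.0838 − (0.0686)·1.387488 − (0.2672/3.2851)·0.961833 = -0.089614
denominator = 1 − 1.387488 = -0.387488
p = -0.089614 / -0.387488 = 0.2313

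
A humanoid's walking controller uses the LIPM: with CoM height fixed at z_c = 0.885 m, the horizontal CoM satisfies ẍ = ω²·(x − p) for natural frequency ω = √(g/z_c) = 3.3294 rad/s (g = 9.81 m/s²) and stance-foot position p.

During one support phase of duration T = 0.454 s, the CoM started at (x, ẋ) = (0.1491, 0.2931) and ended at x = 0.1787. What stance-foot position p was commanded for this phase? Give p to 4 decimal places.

ωT = 3.3294·0.454 = 1.511548; cosh(ωT) = 2.377155, sinh(ωT) = 2.156587
x(T) = p + (x₀−p)·cosh(ωT) + (ẋ₀/ω)·sinh(ωT) ⇒ p·(1 − cosh) = x(T) − x₀·cosh − (ẋ₀/ω)·sinh
numerator   = 0.1787 − (0.1491)·2.377155 − (0.2931/3.3294)·2.156587 = -0.365587
denominator = 1 − 2.377155 = -1.377155
p = -0.365587 / -1.377155 = 0.2655

p = 0.2655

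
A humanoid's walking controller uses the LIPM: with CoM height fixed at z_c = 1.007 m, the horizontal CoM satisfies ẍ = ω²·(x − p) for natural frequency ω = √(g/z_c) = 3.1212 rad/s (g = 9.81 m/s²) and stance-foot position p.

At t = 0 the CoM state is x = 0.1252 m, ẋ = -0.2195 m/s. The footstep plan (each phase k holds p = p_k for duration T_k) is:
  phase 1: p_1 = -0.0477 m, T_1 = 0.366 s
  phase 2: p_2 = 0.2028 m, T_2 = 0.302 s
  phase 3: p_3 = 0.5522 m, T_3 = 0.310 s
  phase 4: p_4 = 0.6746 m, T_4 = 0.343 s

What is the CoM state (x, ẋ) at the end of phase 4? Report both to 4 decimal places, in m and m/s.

x = -0.1938, ẋ = -2.4101

phase 1: p=-0.0477, T=0.366, ωT=1.142359, cosh=1.726610, sinh=1.407544; start (x,ẋ)=(0.125200, -0.219500) → end (x,ẋ)=(0.151845, 0.380598)
phase 2: p=0.2028, T=0.302, ωT=0.942602, cosh=1.478132, sinh=1.088520; start (x,ẋ)=(0.151845, 0.380598) → end (x,ẋ)=(0.260215, 0.389454)
phase 3: p=0.5522, T=0.310, ωT=0.967572, cosh=1.505776, sinh=1.125771; start (x,ẋ)=(0.260215, 0.389454) → end (x,ẋ)=(0.253006, -0.439535)
phase 4: p=0.6746, T=0.343, ωT=1.070572, cosh=1.629929, sinh=1.287117; start (x,ẋ)=(0.253006, -0.439535) → end (x,ẋ)=(-0.193823, -2.410101)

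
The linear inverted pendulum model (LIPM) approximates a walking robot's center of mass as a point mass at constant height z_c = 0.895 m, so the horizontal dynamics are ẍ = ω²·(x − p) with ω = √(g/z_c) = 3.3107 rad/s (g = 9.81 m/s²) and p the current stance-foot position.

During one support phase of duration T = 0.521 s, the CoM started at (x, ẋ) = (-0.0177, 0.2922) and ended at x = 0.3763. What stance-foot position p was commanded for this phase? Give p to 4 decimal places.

p = -0.0991

ωT = 3.3107·0.521 = 1.724875; cosh(ωT) = 2.895007, sinh(ωT) = 2.716811
x(T) = p + (x₀−p)·cosh(ωT) + (ẋ₀/ω)·sinh(ωT) ⇒ p·(1 − cosh) = x(T) − x₀·cosh − (ẋ₀/ω)·sinh
numerator   = 0.3763 − (-0.0177)·2.895007 − (0.2922/3.3107)·2.716811 = 0.187758
denominator = 1 − 2.895007 = -1.895007
p = 0.187758 / -1.895007 = -0.0991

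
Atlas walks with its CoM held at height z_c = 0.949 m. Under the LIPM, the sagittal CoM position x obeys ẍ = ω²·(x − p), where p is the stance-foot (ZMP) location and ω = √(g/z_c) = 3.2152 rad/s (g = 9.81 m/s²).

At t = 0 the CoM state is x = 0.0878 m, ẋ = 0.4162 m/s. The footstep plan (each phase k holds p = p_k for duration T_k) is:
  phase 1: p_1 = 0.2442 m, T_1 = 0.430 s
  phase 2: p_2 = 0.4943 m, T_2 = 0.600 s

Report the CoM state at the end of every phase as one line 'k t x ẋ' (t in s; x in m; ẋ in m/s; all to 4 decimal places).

phase 1: p=0.2442, T=0.430, ωT=1.382536, cosh=2.117968, sinh=1.867027; start (x,ẋ)=(0.087800, 0.416200) → end (x,ẋ)=(0.154632, -0.057350)
phase 2: p=0.4943, T=0.600, ωT=1.929120, cosh=3.514363, sinh=3.369087; start (x,ẋ)=(0.154632, -0.057350) → end (x,ẋ)=(-0.759511, -3.880930)

1 0.4300 0.1546 -0.0573
2 1.0300 -0.7595 -3.8809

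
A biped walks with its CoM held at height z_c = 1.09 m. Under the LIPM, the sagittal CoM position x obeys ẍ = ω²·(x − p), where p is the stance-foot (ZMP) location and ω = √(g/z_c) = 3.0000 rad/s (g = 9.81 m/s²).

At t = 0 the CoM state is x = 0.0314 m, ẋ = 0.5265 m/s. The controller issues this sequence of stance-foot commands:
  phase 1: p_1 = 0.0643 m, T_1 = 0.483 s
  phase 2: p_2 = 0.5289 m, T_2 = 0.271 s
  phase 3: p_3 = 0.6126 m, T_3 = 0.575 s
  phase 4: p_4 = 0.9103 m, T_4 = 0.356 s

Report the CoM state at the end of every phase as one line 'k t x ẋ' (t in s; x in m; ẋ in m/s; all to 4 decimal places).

phase 1: p=0.0643, T=0.483, ωT=1.449000, cosh=2.246829, sinh=2.012024; start (x,ẋ)=(0.031400, 0.526500) → end (x,ẋ)=(0.343490, 0.984369)
phase 2: p=0.5289, T=0.271, ωT=0.813000, cosh=1.349094, sinh=0.905568; start (x,ẋ)=(0.343490, 0.984369) → end (x,ẋ)=(0.575902, 0.824300)
phase 3: p=0.6126, T=0.575, ωT=1.725000, cosh=2.895347, sinh=2.717174; start (x,ẋ)=(0.575902, 0.824300) → end (x,ẋ)=(1.252935, 2.087488)
phase 4: p=0.9103, T=0.356, ωT=1.068000, cosh=1.626625, sinh=1.282930; start (x,ẋ)=(1.252935, 2.087488) → end (x,ẋ)=(2.360339, 4.714289)

1 0.4830 0.3435 0.9844
2 0.7540 0.5759 0.8243
3 1.3290 1.2529 2.0875
4 1.6850 2.3603 4.7143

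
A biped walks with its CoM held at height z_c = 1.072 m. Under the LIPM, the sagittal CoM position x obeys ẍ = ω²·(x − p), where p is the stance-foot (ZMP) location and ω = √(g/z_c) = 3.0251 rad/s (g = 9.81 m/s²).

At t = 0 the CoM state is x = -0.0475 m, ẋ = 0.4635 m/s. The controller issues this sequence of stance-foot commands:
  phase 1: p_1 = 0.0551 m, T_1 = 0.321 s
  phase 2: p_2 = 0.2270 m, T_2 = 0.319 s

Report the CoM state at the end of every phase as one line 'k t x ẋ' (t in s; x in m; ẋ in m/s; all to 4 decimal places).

phase 1: p=0.0551, T=0.321, ωT=0.971057, cosh=1.509709, sinh=1.131026; start (x,ẋ)=(-0.047500, 0.463500) → end (x,ẋ)=(0.073498, 0.348707)
phase 2: p=0.2270, T=0.319, ωT=0.965007, cosh=1.502893, sinh=1.121913; start (x,ẋ)=(0.073498, 0.348707) → end (x,ẋ)=(0.125627, 0.003098)

1 0.3210 0.0735 0.3487
2 0.6400 0.1256 0.0031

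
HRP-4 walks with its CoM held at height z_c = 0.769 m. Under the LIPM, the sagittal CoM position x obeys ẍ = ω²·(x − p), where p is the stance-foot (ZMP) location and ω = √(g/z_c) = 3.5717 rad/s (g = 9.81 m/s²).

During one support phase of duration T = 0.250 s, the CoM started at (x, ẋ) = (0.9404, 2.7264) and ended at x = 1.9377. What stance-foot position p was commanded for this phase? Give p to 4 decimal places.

ωT = 3.5717·0.250 = 0.892925; cosh(ωT) = 1.425860, sinh(ωT) = 1.016403
x(T) = p + (x₀−p)·cosh(ωT) + (ẋ₀/ω)·sinh(ωT) ⇒ p·(1 − cosh) = x(T) − x₀·cosh − (ẋ₀/ω)·sinh
numerator   = 1.9377 − (0.9404)·1.425860 − (2.7264/3.5717)·1.016403 = -0.179033
denominator = 1 − 1.425860 = -0.425860
p = -0.179033 / -0.425860 = 0.4204

p = 0.4204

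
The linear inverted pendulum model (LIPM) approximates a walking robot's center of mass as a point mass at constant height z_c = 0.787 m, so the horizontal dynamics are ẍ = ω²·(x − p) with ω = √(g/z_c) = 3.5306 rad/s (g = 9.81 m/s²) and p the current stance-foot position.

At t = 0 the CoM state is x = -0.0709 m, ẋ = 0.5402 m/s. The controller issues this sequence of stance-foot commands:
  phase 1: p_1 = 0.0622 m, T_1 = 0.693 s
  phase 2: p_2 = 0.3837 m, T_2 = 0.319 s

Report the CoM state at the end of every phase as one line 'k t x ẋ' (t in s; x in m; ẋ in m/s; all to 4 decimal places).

1 0.6930 0.1648 0.4496
2 1.0120 0.1863 -0.3005

phase 1: p=0.0622, T=0.693, ωT=2.446706, cosh=5.818407, sinh=5.731828; start (x,ẋ)=(-0.070900, 0.540200) → end (x,ẋ)=(0.164769, 0.449586)
phase 2: p=0.3837, T=0.319, ωT=1.126261, cosh=1.704174, sinh=1.379931; start (x,ẋ)=(0.164769, 0.449586) → end (x,ẋ)=(0.186324, -0.300454)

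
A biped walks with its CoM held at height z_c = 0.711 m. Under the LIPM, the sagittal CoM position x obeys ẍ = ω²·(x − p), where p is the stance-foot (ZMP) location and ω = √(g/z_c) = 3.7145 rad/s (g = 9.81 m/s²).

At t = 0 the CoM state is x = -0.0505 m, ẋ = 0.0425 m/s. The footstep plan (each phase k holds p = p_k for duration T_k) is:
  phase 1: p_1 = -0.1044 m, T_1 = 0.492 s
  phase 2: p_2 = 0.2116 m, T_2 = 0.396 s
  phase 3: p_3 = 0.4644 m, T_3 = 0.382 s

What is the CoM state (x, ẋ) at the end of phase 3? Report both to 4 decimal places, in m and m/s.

x = 0.7154, ẋ = 1.2234

phase 1: p=-0.1044, T=0.492, ωT=1.827534, cosh=3.189671, sinh=3.028862; start (x,ẋ)=(-0.050500, 0.042500) → end (x,ẋ)=(0.102178, 0.741974)
phase 2: p=0.2116, T=0.396, ωT=1.470942, cosh=2.291522, sinh=2.061813; start (x,ẋ)=(0.102178, 0.741974) → end (x,ẋ)=(0.372707, 0.862233)
phase 3: p=0.4644, T=0.382, ωT=1.418939, cosh=2.187352, sinh=1.945381; start (x,ẋ)=(0.372707, 0.862233) → end (x,ẋ)=(0.715409, 1.223421)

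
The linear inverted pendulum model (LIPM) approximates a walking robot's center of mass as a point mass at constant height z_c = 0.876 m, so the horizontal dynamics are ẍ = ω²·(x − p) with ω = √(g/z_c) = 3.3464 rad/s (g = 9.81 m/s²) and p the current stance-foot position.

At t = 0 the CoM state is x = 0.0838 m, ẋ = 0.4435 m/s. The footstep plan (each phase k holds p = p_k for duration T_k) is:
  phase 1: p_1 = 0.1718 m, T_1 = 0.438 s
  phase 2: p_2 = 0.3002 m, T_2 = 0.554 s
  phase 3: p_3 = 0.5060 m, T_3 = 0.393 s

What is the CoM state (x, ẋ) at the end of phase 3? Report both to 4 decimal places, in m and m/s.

x = 0.8577, ẋ = 1.3870

phase 1: p=0.1718, T=0.438, ωT=1.465723, cosh=2.280792, sinh=2.049882; start (x,ẋ)=(0.083800, 0.443500) → end (x,ẋ)=(0.242762, 0.407876)
phase 2: p=0.3002, T=0.554, ωT=1.853906, cosh=3.270666, sinh=3.114041; start (x,ẋ)=(0.242762, 0.407876) → end (x,ẋ)=(0.491894, 0.735474)
phase 3: p=0.5060, T=0.393, ωT=1.315135, cosh=1.996846, sinh=1.728408; start (x,ẋ)=(0.491894, 0.735474) → end (x,ẋ)=(0.857704, 1.387043)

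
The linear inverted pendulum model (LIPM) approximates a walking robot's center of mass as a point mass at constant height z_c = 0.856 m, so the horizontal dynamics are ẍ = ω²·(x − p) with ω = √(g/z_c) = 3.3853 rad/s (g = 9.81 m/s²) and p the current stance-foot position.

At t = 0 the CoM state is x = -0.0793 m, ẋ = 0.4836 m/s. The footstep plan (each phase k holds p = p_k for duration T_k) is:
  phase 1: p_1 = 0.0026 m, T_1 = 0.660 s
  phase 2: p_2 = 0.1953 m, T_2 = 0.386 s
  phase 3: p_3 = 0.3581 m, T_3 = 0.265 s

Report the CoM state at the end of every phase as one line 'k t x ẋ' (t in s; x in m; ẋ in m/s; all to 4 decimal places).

phase 1: p=0.0026, T=0.660, ωT=2.234298, cosh=4.723495, sinh=4.616428; start (x,ẋ)=(-0.079300, 0.483600) → end (x,ẋ)=(0.275216, 1.004350)
phase 2: p=0.1953, T=0.386, ωT=1.306726, cosh=1.982382, sinh=1.711677; start (x,ẋ)=(0.275216, 1.004350) → end (x,ẋ)=(0.861544, 2.454081)
phase 3: p=0.3581, T=0.265, ωT=0.897105, cosh=1.430120, sinh=1.022372; start (x,ẋ)=(0.861544, 2.454081) → end (x,ẋ)=(1.819225, 5.252066)

1 0.6600 0.2752 1.0043
2 1.0460 0.8615 2.4541
3 1.3110 1.8192 5.2521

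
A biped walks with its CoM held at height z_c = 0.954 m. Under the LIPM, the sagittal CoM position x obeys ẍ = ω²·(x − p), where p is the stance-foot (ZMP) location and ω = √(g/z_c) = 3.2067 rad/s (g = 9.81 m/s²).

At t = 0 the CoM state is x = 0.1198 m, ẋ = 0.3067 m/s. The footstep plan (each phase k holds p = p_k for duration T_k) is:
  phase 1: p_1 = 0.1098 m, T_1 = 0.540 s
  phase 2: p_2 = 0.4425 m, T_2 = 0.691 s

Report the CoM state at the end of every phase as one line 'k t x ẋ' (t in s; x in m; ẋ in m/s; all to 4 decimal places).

1 0.5400 0.4007 0.9813
2 1.2310 1.6346 3.9443

phase 1: p=0.1098, T=0.540, ωT=1.731618, cosh=2.913393, sinh=2.736395; start (x,ẋ)=(0.119800, 0.306700) → end (x,ẋ)=(0.400652, 0.981286)
phase 2: p=0.4425, T=0.691, ωT=2.215830, cosh=4.639038, sinh=4.529975; start (x,ẋ)=(0.400652, 0.981286) → end (x,ẋ)=(1.634589, 3.944330)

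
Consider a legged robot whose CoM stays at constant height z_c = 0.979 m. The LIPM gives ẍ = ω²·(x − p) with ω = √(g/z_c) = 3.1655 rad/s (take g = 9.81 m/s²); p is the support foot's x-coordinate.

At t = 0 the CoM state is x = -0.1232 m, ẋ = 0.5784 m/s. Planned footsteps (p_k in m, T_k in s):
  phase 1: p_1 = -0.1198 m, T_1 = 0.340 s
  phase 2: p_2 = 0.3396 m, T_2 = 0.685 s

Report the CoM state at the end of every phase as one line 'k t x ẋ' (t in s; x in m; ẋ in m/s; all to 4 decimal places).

1 0.3400 0.1115 0.9331
2 1.0250 0.6012 1.0174

phase 1: p=-0.1198, T=0.340, ωT=1.076270, cosh=1.637290, sinh=1.296426; start (x,ẋ)=(-0.123200, 0.578400) → end (x,ẋ)=(0.111516, 0.933056)
phase 2: p=0.3396, T=0.685, ωT=2.168368, cosh=4.429181, sinh=4.314817; start (x,ẋ)=(0.111516, 0.933056) → end (x,ẋ)=(0.601201, 1.017377)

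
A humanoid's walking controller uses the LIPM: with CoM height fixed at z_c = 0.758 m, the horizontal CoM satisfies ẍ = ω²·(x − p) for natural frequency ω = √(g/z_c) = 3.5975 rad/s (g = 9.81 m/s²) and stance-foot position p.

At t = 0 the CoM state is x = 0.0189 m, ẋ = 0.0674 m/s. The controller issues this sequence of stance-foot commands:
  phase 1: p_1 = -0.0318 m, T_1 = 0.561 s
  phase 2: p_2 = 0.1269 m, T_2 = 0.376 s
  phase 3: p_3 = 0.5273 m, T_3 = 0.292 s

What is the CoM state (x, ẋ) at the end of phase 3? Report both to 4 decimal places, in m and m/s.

phase 1: p=-0.0318, T=0.561, ωT=2.018198, cosh=3.828822, sinh=3.695927; start (x,ẋ)=(0.018900, 0.067400) → end (x,ẋ)=(0.231565, 0.932175)
phase 2: p=0.1269, T=0.376, ωT=1.352660, cosh=2.063126, sinh=1.804574; start (x,ẋ)=(0.231565, 0.932175) → end (x,ẋ)=(0.810434, 2.602677)
phase 3: p=0.5273, T=0.292, ωT=1.050470, cosh=1.604384, sinh=1.254611; start (x,ẋ)=(0.810434, 2.602677) → end (x,ẋ)=(1.889227, 5.453608)

x = 1.8892, ẋ = 5.4536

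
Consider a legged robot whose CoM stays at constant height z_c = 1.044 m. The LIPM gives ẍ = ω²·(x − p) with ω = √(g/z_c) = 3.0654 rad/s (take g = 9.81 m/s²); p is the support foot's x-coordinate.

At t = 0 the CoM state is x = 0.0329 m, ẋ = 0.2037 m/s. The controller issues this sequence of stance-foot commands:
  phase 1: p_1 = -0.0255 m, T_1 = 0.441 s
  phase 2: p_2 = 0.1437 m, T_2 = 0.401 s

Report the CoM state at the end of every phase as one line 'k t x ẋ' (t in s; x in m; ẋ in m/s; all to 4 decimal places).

phase 1: p=-0.0255, T=0.441, ωT=1.351841, cosh=2.061649, sinh=1.802886; start (x,ẋ)=(0.032900, 0.203700) → end (x,ẋ)=(0.214705, 0.742709)
phase 2: p=0.1437, T=0.401, ωT=1.229225, cosh=1.855550, sinh=1.563031; start (x,ẋ)=(0.214705, 0.742709) → end (x,ẋ)=(0.654156, 1.718339)

1 0.4410 0.2147 0.7427
2 0.8420 0.6542 1.7183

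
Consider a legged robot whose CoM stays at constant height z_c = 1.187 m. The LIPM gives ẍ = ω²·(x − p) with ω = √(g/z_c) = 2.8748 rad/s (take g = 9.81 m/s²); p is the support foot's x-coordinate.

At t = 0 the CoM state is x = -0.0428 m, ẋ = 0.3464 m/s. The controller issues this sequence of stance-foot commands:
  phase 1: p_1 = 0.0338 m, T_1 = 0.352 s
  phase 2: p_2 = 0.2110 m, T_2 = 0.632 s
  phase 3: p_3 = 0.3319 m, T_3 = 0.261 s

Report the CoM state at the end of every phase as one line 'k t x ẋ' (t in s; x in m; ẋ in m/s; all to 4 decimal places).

phase 1: p=0.0338, T=0.352, ωT=1.011930, cosh=1.557210, sinh=1.193694; start (x,ẋ)=(-0.042800, 0.346400) → end (x,ẋ)=(0.058352, 0.276555)
phase 2: p=0.2110, T=0.632, ωT=1.816874, cosh=3.157563, sinh=2.995030; start (x,ẋ)=(0.058352, 0.276555) → end (x,ẋ)=(0.017126, -0.441075)
phase 3: p=0.3319, T=0.261, ωT=0.750323, cosh=1.294949, sinh=0.822735; start (x,ẋ)=(0.017126, -0.441075) → end (x,ẋ)=(-0.201947, -1.315673)

1 0.3520 0.0584 0.2766
2 0.9840 0.0171 -0.4411
3 1.2450 -0.2019 -1.3157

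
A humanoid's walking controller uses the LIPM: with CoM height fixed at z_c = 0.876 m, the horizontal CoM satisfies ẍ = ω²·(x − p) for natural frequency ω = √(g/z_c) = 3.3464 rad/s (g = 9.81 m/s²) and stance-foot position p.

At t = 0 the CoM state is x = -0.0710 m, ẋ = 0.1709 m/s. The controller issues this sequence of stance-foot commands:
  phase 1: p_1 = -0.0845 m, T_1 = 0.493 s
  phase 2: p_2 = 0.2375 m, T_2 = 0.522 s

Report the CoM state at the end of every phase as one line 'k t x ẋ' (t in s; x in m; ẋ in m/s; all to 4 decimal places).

phase 1: p=-0.0845, T=0.493, ωT=1.649775, cosh=2.698951, sinh=2.506858; start (x,ẋ)=(-0.071000, 0.170900) → end (x,ẋ)=(0.079961, 0.574502)
phase 2: p=0.2375, T=0.522, ωT=1.746821, cosh=2.955332, sinh=2.781005; start (x,ẋ)=(0.079961, 0.574502) → end (x,ẋ)=(0.249355, 0.231726)

1 0.4930 0.0800 0.5745
2 1.0150 0.2494 0.2317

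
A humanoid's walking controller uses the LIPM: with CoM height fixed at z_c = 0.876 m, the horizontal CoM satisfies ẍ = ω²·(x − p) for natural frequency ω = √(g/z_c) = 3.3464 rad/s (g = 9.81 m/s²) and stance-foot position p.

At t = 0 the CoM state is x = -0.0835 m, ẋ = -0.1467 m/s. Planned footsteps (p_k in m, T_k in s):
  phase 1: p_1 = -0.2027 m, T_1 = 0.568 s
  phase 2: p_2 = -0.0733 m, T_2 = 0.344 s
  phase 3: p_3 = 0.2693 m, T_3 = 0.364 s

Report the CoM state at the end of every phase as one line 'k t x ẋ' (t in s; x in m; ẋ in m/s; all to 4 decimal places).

phase 1: p=-0.2027, T=0.568, ωT=1.900755, cosh=3.420201, sinh=3.270745; start (x,ẋ)=(-0.083500, -0.146700) → end (x,ẋ)=(0.061604, 0.802927)
phase 2: p=-0.0733, T=0.344, ωT=1.151162, cosh=1.739066, sinh=1.422797; start (x,ẋ)=(0.061604, 0.802927) → end (x,ẋ)=(0.502690, 2.038657)
phase 3: p=0.2693, T=0.364, ωT=1.218090, cosh=1.838259, sinh=1.542464; start (x,ẋ)=(0.502690, 2.038657) → end (x,ẋ)=(1.638015, 4.952270)

1 0.5680 0.0616 0.8029
2 0.9120 0.5027 2.0387
3 1.2760 1.6380 4.9523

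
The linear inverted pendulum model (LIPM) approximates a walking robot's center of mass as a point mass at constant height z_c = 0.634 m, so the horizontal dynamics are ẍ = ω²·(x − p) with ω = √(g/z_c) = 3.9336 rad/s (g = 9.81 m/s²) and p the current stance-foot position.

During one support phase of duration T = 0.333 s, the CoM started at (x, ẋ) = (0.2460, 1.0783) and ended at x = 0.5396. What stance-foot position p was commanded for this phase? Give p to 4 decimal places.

ωT = 3.9336·0.333 = 1.309889; cosh(ωT) = 1.987806, sinh(ωT) = 1.717956
x(T) = p + (x₀−p)·cosh(ωT) + (ẋ₀/ω)·sinh(ωT) ⇒ p·(1 − cosh) = x(T) − x₀·cosh − (ẋ₀/ω)·sinh
numerator   = 0.5396 − (0.2460)·1.987806 − (1.0783/3.9336)·1.717956 = -0.420336
denominator = 1 − 1.987806 = -0.987806
p = -0.420336 / -0.987806 = 0.4255

p = 0.4255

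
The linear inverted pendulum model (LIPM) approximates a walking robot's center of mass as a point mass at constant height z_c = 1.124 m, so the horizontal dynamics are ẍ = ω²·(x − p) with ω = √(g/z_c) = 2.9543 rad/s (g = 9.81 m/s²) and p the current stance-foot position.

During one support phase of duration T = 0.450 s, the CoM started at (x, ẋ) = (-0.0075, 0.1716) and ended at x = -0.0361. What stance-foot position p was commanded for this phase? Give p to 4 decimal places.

ωT = 2.9543·0.450 = 1.329435; cosh(ωT) = 2.021767, sinh(ωT) = 1.757140
x(T) = p + (x₀−p)·cosh(ωT) + (ẋ₀/ω)·sinh(ωT) ⇒ p·(1 − cosh) = x(T) − x₀·cosh − (ẋ₀/ω)·sinh
numerator   = -0.0361 − (-0.0075)·2.021767 − (0.1716/2.9543)·1.757140 = -0.123000
denominator = 1 − 2.021767 = -1.021767
p = -0.123000 / -1.021767 = 0.1204

p = 0.1204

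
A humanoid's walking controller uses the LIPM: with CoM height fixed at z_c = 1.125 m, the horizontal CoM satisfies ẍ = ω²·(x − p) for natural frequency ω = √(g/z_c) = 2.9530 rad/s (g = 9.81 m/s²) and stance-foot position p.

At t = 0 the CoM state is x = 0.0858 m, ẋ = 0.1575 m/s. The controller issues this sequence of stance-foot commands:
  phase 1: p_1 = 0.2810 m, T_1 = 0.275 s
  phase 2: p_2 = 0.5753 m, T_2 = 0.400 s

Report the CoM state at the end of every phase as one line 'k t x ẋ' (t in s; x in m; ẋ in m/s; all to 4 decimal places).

1 0.2750 0.0661 -0.3089
2 0.6750 -0.4869 -2.7698

phase 1: p=0.2810, T=0.275, ωT=0.812075, cosh=1.348257, sinh=0.904321; start (x,ẋ)=(0.085800, 0.157500) → end (x,ẋ)=(0.066053, -0.308923)
phase 2: p=0.5753, T=0.400, ωT=1.181200, cosh=1.782596, sinh=1.475686; start (x,ẋ)=(0.066053, -0.308923) → end (x,ẋ)=(-0.486858, -2.769832)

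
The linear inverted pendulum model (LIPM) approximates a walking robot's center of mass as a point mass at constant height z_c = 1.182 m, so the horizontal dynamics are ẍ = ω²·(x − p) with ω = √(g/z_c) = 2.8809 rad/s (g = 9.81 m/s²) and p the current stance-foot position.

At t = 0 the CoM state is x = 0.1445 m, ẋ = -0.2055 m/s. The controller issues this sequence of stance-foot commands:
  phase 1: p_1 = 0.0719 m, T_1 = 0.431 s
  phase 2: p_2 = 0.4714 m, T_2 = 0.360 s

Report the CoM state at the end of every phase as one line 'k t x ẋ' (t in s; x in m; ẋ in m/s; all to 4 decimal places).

phase 1: p=0.0719, T=0.431, ωT=1.241668, cosh=1.875142, sinh=1.586240; start (x,ẋ)=(0.144500, -0.205500) → end (x,ẋ)=(0.094886, -0.053574)
phase 2: p=0.4714, T=0.360, ωT=1.037124, cosh=1.587782, sinh=1.233310; start (x,ẋ)=(0.094886, -0.053574) → end (x,ẋ)=(-0.149358, -1.422835)

1 0.4310 0.0949 -0.0536
2 0.7910 -0.1494 -1.4228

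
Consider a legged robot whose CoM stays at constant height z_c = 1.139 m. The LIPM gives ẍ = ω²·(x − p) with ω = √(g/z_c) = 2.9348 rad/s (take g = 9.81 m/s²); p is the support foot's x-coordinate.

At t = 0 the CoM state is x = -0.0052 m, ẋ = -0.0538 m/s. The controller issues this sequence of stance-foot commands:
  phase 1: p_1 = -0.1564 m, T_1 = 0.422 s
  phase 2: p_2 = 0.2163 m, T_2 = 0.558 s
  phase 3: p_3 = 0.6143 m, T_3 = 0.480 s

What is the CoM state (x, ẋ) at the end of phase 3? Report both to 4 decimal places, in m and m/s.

phase 1: p=-0.1564, T=0.422, ωT=1.238486, cosh=1.870104, sinh=1.580281; start (x,ẋ)=(-0.005200, -0.053800) → end (x,ẋ)=(0.097390, 0.600625)
phase 2: p=0.2163, T=0.558, ωT=1.637618, cosh=2.668675, sinh=2.474232; start (x,ẋ)=(0.097390, 0.600625) → end (x,ẋ)=(0.405336, 0.739425)
phase 3: p=0.6143, T=0.480, ωT=1.408704, cosh=2.167555, sinh=1.923095; start (x,ẋ)=(0.405336, 0.739425) → end (x,ẋ)=(0.645884, 0.423371)

x = 0.6459, ẋ = 0.4234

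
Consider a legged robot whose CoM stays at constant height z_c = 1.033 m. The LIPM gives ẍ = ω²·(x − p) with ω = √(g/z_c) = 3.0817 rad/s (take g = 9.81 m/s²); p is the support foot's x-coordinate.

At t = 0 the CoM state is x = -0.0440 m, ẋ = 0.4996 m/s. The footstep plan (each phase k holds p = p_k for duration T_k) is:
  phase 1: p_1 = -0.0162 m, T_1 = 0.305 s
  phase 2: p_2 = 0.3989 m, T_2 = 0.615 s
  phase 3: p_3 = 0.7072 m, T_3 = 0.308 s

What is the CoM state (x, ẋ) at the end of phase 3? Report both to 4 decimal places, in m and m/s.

x = -0.3776, ẋ = -2.8876

phase 1: p=-0.0162, T=0.305, ωT=0.939918, cosh=1.475216, sinh=1.084557; start (x,ẋ)=(-0.044000, 0.499600) → end (x,ẋ)=(0.118615, 0.644103)
phase 2: p=0.3989, T=0.615, ωT=1.895246, cosh=3.402232, sinh=3.251950; start (x,ẋ)=(0.118615, 0.644103) → end (x,ẋ)=(0.124994, -0.617495)
phase 3: p=0.7072, T=0.308, ωT=0.949164, cosh=1.485306, sinh=1.098242; start (x,ẋ)=(0.124994, -0.617495) → end (x,ẋ)=(-0.377615, -2.887618)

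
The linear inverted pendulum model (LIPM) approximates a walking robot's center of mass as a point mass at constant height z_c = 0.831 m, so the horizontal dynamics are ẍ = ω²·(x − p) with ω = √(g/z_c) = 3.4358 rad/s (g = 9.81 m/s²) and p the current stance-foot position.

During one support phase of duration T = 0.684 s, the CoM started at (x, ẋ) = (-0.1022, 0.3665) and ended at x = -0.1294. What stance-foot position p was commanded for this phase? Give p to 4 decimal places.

ωT = 3.4358·0.684 = 2.350087; cosh(ωT) = 5.290922, sinh(ωT) = 5.195562
x(T) = p + (x₀−p)·cosh(ωT) + (ẋ₀/ω)·sinh(ωT) ⇒ p·(1 − cosh) = x(T) − x₀·cosh − (ẋ₀/ω)·sinh
numerator   = -0.1294 − (-0.1022)·5.290922 − (0.3665/3.4358)·5.195562 = -0.142883
denominator = 1 − 5.290922 = -4.290922
p = -0.142883 / -4.290922 = 0.0333

p = 0.0333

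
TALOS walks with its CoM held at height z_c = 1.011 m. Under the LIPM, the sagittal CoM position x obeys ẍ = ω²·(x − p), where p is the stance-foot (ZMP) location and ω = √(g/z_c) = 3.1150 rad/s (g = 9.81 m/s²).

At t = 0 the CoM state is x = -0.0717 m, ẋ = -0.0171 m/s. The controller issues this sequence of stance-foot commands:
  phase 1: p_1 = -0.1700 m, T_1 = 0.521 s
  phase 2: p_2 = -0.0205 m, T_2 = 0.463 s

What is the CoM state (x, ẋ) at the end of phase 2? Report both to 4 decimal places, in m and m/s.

phase 1: p=-0.1700, T=0.521, ωT=1.622915, cosh=2.632582, sinh=2.435259; start (x,ẋ)=(-0.071700, -0.017100) → end (x,ẋ)=(0.075414, 0.700670)
phase 2: p=-0.0205, T=0.463, ωT=1.442245, cosh=2.233289, sinh=1.996893; start (x,ẋ)=(0.075414, 0.700670) → end (x,ẋ)=(0.642874, 2.161417)

x = 0.6429, ẋ = 2.1614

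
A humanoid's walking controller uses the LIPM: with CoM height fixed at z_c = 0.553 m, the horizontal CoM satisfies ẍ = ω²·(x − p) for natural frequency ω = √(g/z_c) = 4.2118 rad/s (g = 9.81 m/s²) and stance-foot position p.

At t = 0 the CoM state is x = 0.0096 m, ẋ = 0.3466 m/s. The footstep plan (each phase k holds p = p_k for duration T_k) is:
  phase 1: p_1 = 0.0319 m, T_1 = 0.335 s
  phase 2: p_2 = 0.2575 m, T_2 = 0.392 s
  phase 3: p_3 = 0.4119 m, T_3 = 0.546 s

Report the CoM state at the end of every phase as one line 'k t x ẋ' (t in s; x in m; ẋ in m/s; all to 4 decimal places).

1 0.3350 0.1421 0.5717
2 0.7270 0.2865 0.3250
3 1.2730 0.1611 -0.9707

phase 1: p=0.0319, T=0.335, ωT=1.410953, cosh=2.171886, sinh=1.927975; start (x,ẋ)=(0.009600, 0.346600) → end (x,ẋ)=(0.142125, 0.571694)
phase 2: p=0.2575, T=0.392, ωT=1.651026, cosh=2.702088, sinh=2.510235; start (x,ẋ)=(0.142125, 0.571694) → end (x,ẋ)=(0.286477, 0.324954)
phase 3: p=0.4119, T=0.546, ωT=2.299643, cosh=5.035457, sinh=4.935163; start (x,ẋ)=(0.286477, 0.324954) → end (x,ẋ)=(0.161100, -0.970749)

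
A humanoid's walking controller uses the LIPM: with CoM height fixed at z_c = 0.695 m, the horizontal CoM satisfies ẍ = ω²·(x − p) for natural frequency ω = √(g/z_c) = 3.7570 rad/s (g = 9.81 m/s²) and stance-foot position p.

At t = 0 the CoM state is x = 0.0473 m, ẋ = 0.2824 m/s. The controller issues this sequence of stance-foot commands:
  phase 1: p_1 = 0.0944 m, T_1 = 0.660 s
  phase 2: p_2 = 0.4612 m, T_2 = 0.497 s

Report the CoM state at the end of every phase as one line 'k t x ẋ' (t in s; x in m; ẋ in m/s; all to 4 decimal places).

1 0.6600 0.2568 0.6486
2 1.1570 0.3293 -0.2768

phase 1: p=0.0944, T=0.660, ωT=2.479620, cosh=6.010251, sinh=5.926476; start (x,ẋ)=(0.047300, 0.282400) → end (x,ẋ)=(0.256789, 0.648577)
phase 2: p=0.4612, T=0.497, ωT=1.867229, cosh=3.312447, sinh=3.157895; start (x,ẋ)=(0.256789, 0.648577) → end (x,ẋ)=(0.329251, -0.276801)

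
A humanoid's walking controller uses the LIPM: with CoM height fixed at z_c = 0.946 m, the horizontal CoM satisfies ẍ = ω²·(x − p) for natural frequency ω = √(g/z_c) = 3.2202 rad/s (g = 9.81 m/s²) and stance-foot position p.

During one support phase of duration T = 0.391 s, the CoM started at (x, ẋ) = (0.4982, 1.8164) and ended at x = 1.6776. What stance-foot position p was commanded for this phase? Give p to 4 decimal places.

p = 0.2036

ωT = 3.2202·0.391 = 1.259098; cosh(ωT) = 1.903077, sinh(ωT) = 1.619167
x(T) = p + (x₀−p)·cosh(ωT) + (ẋ₀/ω)·sinh(ωT) ⇒ p·(1 − cosh) = x(T) − x₀·cosh − (ẋ₀/ω)·sinh
numerator   = 1.6776 − (0.4982)·1.903077 − (1.8164/3.2202)·1.619167 = -0.183827
denominator = 1 − 1.903077 = -0.903077
p = -0.183827 / -0.903077 = 0.2036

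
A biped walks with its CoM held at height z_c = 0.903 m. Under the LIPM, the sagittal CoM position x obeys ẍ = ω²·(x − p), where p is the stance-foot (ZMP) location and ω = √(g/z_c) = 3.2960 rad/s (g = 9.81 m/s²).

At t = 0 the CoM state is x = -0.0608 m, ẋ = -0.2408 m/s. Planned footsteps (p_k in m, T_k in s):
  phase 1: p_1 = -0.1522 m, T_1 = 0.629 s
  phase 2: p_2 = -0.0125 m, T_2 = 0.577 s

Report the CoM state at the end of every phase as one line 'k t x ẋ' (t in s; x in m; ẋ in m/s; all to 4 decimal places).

phase 1: p=-0.1522, T=0.629, ωT=2.073184, cosh=4.037940, sinh=3.912156; start (x,ẋ)=(-0.060800, -0.240800) → end (x,ẋ)=(-0.068948, 0.206218)
phase 2: p=-0.0125, T=0.577, ωT=1.901792, cosh=3.423594, sinh=3.274293; start (x,ẋ)=(-0.068948, 0.206218) → end (x,ẋ)=(-0.000893, 0.096821)

1 0.6290 -0.0689 0.2062
2 1.2060 -0.0009 0.0968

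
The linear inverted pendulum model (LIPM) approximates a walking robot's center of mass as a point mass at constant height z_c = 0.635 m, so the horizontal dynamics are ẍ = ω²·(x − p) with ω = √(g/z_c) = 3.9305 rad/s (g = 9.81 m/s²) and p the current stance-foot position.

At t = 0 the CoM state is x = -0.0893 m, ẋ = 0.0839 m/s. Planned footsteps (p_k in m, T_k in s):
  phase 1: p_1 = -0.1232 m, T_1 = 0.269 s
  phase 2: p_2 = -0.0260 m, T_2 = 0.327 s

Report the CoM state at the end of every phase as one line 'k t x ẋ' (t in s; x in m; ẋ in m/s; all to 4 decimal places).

1 0.2690 -0.0415 0.3040
2 0.5960 0.0729 0.4898

phase 1: p=-0.1232, T=0.269, ωT=1.057305, cosh=1.612996, sinh=1.265605; start (x,ẋ)=(-0.089300, 0.083900) → end (x,ẋ)=(-0.041504, 0.303965)
phase 2: p=-0.0260, T=0.327, ωT=1.285273, cosh=1.946116, sinh=1.669541; start (x,ẋ)=(-0.041504, 0.303965) → end (x,ẋ)=(0.072941, 0.489811)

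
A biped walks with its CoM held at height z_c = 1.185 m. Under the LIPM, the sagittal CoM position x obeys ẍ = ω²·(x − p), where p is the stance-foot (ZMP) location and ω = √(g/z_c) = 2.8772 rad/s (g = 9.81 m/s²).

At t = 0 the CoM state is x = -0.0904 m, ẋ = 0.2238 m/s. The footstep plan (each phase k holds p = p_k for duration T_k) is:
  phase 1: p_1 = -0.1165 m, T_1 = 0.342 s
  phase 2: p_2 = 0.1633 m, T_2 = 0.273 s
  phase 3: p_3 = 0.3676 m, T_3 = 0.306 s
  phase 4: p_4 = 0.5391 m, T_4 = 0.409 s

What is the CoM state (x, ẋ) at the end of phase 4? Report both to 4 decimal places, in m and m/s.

phase 1: p=-0.1165, T=0.342, ωT=0.984002, cosh=1.524477, sinh=1.150665; start (x,ẋ)=(-0.090400, 0.223800) → end (x,ẋ)=(0.012792, 0.427587)
phase 2: p=0.1633, T=0.273, ωT=0.785476, cosh=1.324676, sinh=0.868774; start (x,ẋ)=(0.012792, 0.427587) → end (x,ẋ)=(0.093036, 0.190200)
phase 3: p=0.3676, T=0.306, ωT=0.880423, cosh=1.413264, sinh=0.998656; start (x,ẋ)=(0.093036, 0.190200) → end (x,ẋ)=(0.045586, -0.520112)
phase 4: p=0.5391, T=0.409, ωT=1.176775, cosh=1.776083, sinh=1.467812; start (x,ẋ)=(0.045586, -0.520112) → end (x,ẋ)=(-0.602759, -3.007965)

x = -0.6028, ẋ = -3.0080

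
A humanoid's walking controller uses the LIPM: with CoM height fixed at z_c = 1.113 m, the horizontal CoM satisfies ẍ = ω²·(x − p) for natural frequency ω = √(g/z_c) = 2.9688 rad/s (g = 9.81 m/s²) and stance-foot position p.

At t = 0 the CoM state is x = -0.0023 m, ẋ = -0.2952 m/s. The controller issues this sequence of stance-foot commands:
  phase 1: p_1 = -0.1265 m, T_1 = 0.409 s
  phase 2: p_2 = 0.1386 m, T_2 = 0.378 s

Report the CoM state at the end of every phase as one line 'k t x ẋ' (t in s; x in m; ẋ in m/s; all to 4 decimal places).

1 0.4090 -0.0516 0.0252
2 0.7870 -0.1728 -0.7324

phase 1: p=-0.1265, T=0.409, ωT=1.214239, cosh=1.832333, sinh=1.535398; start (x,ẋ)=(-0.002300, -0.295200) → end (x,ẋ)=(-0.051595, 0.025235)
phase 2: p=0.1386, T=0.378, ωT=1.122206, cosh=1.698592, sinh=1.373032; start (x,ẋ)=(-0.051595, 0.025235) → end (x,ẋ)=(-0.172793, -0.732421)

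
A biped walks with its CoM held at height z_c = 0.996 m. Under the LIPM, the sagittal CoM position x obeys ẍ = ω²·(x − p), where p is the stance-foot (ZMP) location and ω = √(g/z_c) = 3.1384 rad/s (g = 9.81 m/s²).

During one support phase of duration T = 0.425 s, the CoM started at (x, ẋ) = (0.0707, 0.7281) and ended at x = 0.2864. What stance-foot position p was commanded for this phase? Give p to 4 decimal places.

p = 0.2592

ωT = 3.1384·0.425 = 1.333820; cosh(ωT) = 2.029492, sinh(ωT) = 1.766023
x(T) = p + (x₀−p)·cosh(ωT) + (ẋ₀/ω)·sinh(ωT) ⇒ p·(1 − cosh) = x(T) − x₀·cosh − (ẋ₀/ω)·sinh
numerator   = 0.2864 − (0.0707)·2.029492 − (0.7281/3.1384)·1.766023 = -0.266797
denominator = 1 − 2.029492 = -1.029492
p = -0.266797 / -1.029492 = 0.2592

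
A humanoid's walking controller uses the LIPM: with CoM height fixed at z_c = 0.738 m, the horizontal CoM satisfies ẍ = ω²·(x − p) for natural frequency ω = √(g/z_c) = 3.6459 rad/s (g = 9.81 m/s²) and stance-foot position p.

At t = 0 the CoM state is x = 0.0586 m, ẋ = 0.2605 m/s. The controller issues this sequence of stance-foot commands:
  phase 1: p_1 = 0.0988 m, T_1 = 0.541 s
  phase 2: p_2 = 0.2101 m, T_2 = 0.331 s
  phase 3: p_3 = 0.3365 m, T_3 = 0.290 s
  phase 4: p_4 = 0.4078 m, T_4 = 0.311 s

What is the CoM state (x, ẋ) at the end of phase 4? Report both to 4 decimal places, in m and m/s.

x = 1.4055, ẋ = 3.7880

phase 1: p=0.0988, T=0.541, ωT=1.972432, cosh=3.663627, sinh=3.524509; start (x,ẋ)=(0.058600, 0.260500) → end (x,ẋ)=(0.203349, 0.437805)
phase 2: p=0.2101, T=0.331, ωT=1.206793, cosh=1.820951, sinh=1.521796; start (x,ẋ)=(0.203349, 0.437805) → end (x,ẋ)=(0.380546, 0.759763)
phase 3: p=0.3365, T=0.290, ωT=1.057311, cosh=1.613004, sinh=1.265616; start (x,ẋ)=(0.380546, 0.759763) → end (x,ẋ)=(0.671285, 1.428741)
phase 4: p=0.4078, T=0.311, ωT=1.133875, cosh=1.714730, sinh=1.392946; start (x,ẋ)=(0.671285, 1.428741) → end (x,ẋ)=(1.405468, 3.788025)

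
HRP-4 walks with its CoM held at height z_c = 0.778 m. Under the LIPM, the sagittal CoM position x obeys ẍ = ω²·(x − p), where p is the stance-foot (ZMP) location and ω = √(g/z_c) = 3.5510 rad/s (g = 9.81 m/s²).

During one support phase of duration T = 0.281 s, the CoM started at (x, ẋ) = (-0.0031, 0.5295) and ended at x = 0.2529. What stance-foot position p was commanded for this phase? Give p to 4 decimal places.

p = -0.1534

ωT = 3.5510·0.281 = 0.997831; cosh(ωT) = 1.540535, sinh(ωT) = 1.171857
x(T) = p + (x₀−p)·cosh(ωT) + (ẋ₀/ω)·sinh(ωT) ⇒ p·(1 − cosh) = x(T) − x₀·cosh − (ẋ₀/ω)·sinh
numerator   = 0.2529 − (-0.0031)·1.540535 − (0.5295/3.5510)·1.171857 = 0.082937
denominator = 1 − 1.540535 = -0.540535
p = 0.082937 / -0.540535 = -0.1534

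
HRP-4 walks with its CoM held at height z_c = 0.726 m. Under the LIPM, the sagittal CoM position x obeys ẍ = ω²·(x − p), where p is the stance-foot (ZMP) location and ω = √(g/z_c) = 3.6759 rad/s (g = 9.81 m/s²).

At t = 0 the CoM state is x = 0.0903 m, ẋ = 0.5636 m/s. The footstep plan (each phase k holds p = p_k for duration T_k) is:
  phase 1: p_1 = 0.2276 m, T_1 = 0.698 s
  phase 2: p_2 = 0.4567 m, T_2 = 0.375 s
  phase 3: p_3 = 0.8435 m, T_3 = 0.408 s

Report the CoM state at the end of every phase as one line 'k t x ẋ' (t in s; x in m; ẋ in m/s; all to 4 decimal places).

phase 1: p=0.2276, T=0.698, ωT=2.565778, cosh=6.543819, sinh=6.466960; start (x,ẋ)=(0.090300, 0.563600) → end (x,ẋ)=(0.320667, 0.424215)
phase 2: p=0.4567, T=0.375, ωT=1.378462, cosh=2.110380, sinh=1.858415; start (x,ẋ)=(0.320667, 0.424215) → end (x,ẋ)=(0.384088, -0.034032)
phase 3: p=0.8435, T=0.408, ωT=1.499767, cosh=2.351914, sinh=2.128732; start (x,ẋ)=(0.384088, -0.034032) → end (x,ẋ)=(-0.256704, -3.674938)

1 0.6980 0.3207 0.4242
2 1.0730 0.3841 -0.0340
3 1.4810 -0.2567 -3.6749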